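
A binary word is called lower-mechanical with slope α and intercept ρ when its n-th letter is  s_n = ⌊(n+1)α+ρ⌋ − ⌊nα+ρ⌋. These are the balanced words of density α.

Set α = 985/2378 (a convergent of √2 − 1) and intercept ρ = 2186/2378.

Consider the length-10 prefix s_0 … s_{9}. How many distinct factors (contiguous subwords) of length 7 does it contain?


t_n = ⌊(n·985+2186)/2378⌋ for n = 0 … 10:
  n=0…9: ⌊2186/2378⌋=0 ⌊3171/2378⌋=1 ⌊4156/2378⌋=1 ⌊5141/2378⌋=2 ⌊6126/2378⌋=2 ⌊7111/2378⌋=2 ⌊8096/2378⌋=3 ⌊9081/2378⌋=3 ⌊10066/2378⌋=4 ⌊11051/2378⌋=4
  n=10: ⌊12036/2378⌋=5
s_n = t_(n+1) − t_n for n = 0 … 9 gives
prefix = 1010010101
slide a length-7 window over [0..6] … [3..9] (4 windows); first occurrence of each distinct factor:
  [  0..  6] 1010010
  [  1..  7] 0100101
  [  2..  8] 1001010
  [  3..  9] 0010101
distinct factors: {0010101, 0100101, 1001010, 1010010}
count = 4  (Sturmian bound for length 7 is 8)

4


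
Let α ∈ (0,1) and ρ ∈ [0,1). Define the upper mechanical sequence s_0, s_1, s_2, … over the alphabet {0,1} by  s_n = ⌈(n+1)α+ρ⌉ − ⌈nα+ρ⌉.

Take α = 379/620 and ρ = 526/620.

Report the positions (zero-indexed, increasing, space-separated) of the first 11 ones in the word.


0 1 3 5 6 8 10 11 13 14 16

n=0: ⌈905/620⌉−⌈526/620⌉ = 2−1 = 1  ← one
n=1: ⌈1284/620⌉−⌈905/620⌉ = 3−2 = 1  ← one
n=2: ⌈1663/620⌉−⌈1284/620⌉ = 3−3 = 0
n=3: ⌈2042/620⌉−⌈1663/620⌉ = 4−3 = 1  ← one
n=4: ⌈2421/620⌉−⌈2042/620⌉ = 4−4 = 0
n=5: ⌈2800/620⌉−⌈2421/620⌉ = 5−4 = 1  ← one
n=6: ⌈3179/620⌉−⌈2800/620⌉ = 6−5 = 1  ← one
n=7: ⌈3558/620⌉−⌈3179/620⌉ = 6−6 = 0
n=8: ⌈3937/620⌉−⌈3558/620⌉ = 7−6 = 1  ← one
n=9: ⌈4316/620⌉−⌈3937/620⌉ = 7−7 = 0
n=10: ⌈4695/620⌉−⌈4316/620⌉ = 8−7 = 1  ← one
n=11: ⌈5074/620⌉−⌈4695/620⌉ = 9−8 = 1  ← one
n=12: ⌈5453/620⌉−⌈5074/620⌉ = 9−9 = 0
n=13: ⌈5832/620⌉−⌈5453/620⌉ = 10−9 = 1  ← one
n=14: ⌈6211/620⌉−⌈5832/620⌉ = 11−10 = 1  ← one
n=15: ⌈6590/620⌉−⌈6211/620⌉ = 11−11 = 0
n=16: ⌈6969/620⌉−⌈6590/620⌉ = 12−11 = 1  ← one
positions of the first 11 ones: 0 1 3 5 6 8 10 11 13 14 16


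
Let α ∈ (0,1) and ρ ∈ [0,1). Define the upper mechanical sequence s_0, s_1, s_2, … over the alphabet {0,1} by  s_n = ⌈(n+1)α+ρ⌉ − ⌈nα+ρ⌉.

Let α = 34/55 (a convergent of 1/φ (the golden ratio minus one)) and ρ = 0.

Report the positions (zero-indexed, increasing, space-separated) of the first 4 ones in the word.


0 1 3 4

n=0: ⌈34/55⌉−⌈0/55⌉ = 1−0 = 1  ← one
n=1: ⌈68/55⌉−⌈34/55⌉ = 2−1 = 1  ← one
n=2: ⌈102/55⌉−⌈68/55⌉ = 2−2 = 0
n=3: ⌈136/55⌉−⌈102/55⌉ = 3−2 = 1  ← one
n=4: ⌈170/55⌉−⌈136/55⌉ = 4−3 = 1  ← one
positions of the first 4 ones: 0 1 3 4


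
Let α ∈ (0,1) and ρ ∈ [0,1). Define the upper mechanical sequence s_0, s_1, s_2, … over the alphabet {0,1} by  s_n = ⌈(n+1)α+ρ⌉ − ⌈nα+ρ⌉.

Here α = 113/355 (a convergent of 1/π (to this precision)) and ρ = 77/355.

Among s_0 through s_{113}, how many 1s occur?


#1s = Σ_{n=0}^{113} s_n = Σ_{n=0}^{113} (⌈(n+1)α+ρ⌉ − ⌈nα+ρ⌉)
the sum telescopes: every ⌈nα+ρ⌉ with 0 < n < 114 appears once with + and once with −, leaving ⌈114α+ρ⌉ − ⌈0·α+ρ⌉
114α + ρ = (114·113 + 77) / 355 = 12959/355
ρ = 77/355
⌈12959/355⌉ = 37,  ⌈77/355⌉ = 1
#1s = 37 − 1 = 36

36


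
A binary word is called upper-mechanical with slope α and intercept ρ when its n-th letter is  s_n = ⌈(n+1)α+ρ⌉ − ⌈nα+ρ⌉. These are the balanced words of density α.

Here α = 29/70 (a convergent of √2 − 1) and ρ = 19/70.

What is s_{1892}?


0

(n+1)α + ρ = (1893·29 + 19) / 70 = 54916/70
nα + ρ     = (1892·29 + 19) / 70 = 54887/70
⌈54916/70⌉ = 785,  ⌈54887/70⌉ = 785
s_{1892} = 785 − 785 = 0


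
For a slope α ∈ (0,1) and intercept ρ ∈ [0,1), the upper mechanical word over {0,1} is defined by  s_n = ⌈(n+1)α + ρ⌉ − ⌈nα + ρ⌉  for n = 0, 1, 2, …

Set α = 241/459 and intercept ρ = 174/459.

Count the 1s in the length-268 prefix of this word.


#1s = Σ_{n=0}^{267} s_n = Σ_{n=0}^{267} (⌈(n+1)α+ρ⌉ − ⌈nα+ρ⌉)
the sum telescopes: every ⌈nα+ρ⌉ with 0 < n < 268 appears once with + and once with −, leaving ⌈268α+ρ⌉ − ⌈0·α+ρ⌉
268α + ρ = (268·241 + 174) / 459 = 64762/459
ρ = 174/459
⌈64762/459⌉ = 142,  ⌈174/459⌉ = 1
#1s = 142 − 1 = 141

141


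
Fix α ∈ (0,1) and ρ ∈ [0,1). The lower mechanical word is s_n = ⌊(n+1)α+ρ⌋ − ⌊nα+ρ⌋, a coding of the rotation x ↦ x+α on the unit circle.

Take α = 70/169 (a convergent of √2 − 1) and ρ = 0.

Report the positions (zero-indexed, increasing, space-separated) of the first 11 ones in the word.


n=0: ⌊70/169⌋−⌊0/169⌋ = 0−0 = 0
n=1: ⌊140/169⌋−⌊70/169⌋ = 0−0 = 0
n=2: ⌊210/169⌋−⌊140/169⌋ = 1−0 = 1  ← one
n=3: ⌊280/169⌋−⌊210/169⌋ = 1−1 = 0
n=4: ⌊350/169⌋−⌊280/169⌋ = 2−1 = 1  ← one
n=5: ⌊420/169⌋−⌊350/169⌋ = 2−2 = 0
n=6: ⌊490/169⌋−⌊420/169⌋ = 2−2 = 0
n=7: ⌊560/169⌋−⌊490/169⌋ = 3−2 = 1  ← one
n=8: ⌊630/169⌋−⌊560/169⌋ = 3−3 = 0
n=9: ⌊700/169⌋−⌊630/169⌋ = 4−3 = 1  ← one
n=10: ⌊770/169⌋−⌊700/169⌋ = 4−4 = 0
n=11: ⌊840/169⌋−⌊770/169⌋ = 4−4 = 0
n=12: ⌊910/169⌋−⌊840/169⌋ = 5−4 = 1  ← one
n=13: ⌊980/169⌋−⌊910/169⌋ = 5−5 = 0
n=14: ⌊1050/169⌋−⌊980/169⌋ = 6−5 = 1  ← one
n=15: ⌊1120/169⌋−⌊1050/169⌋ = 6−6 = 0
n=16: ⌊1190/169⌋−⌊1120/169⌋ = 7−6 = 1  ← one
n=17: ⌊1260/169⌋−⌊1190/169⌋ = 7−7 = 0
n=18: ⌊1330/169⌋−⌊1260/169⌋ = 7−7 = 0
n=19: ⌊1400/169⌋−⌊1330/169⌋ = 8−7 = 1  ← one
n=20: ⌊1470/169⌋−⌊1400/169⌋ = 8−8 = 0
n=21: ⌊1540/169⌋−⌊1470/169⌋ = 9−8 = 1  ← one
n=22: ⌊1610/169⌋−⌊1540/169⌋ = 9−9 = 0
n=23: ⌊1680/169⌋−⌊1610/169⌋ = 9−9 = 0
n=24: ⌊1750/169⌋−⌊1680/169⌋ = 10−9 = 1  ← one
n=25: ⌊1820/169⌋−⌊1750/169⌋ = 10−10 = 0
n=26: ⌊1890/169⌋−⌊1820/169⌋ = 11−10 = 1  ← one
positions of the first 11 ones: 2 4 7 9 12 14 16 19 21 24 26

2 4 7 9 12 14 16 19 21 24 26


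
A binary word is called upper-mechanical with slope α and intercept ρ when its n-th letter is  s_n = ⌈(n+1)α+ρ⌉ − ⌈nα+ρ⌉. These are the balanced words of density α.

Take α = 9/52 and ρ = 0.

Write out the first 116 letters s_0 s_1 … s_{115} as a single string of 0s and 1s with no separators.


10000100000100000100000100001000001000001000001000001000010000010000010000010000100000100000100000100000100001000001

n=0: ⌈(1·9)/52⌉ − ⌈(0·9)/52⌉ = ⌈9/52⌉ − ⌈0/52⌉ = 1 − 0 = 1
n=1: ⌈(2·9)/52⌉ − ⌈(1·9)/52⌉ = ⌈18/52⌉ − ⌈9/52⌉ = 1 − 1 = 0
n=2: ⌈(3·9)/52⌉ − ⌈(2·9)/52⌉ = ⌈27/52⌉ − ⌈18/52⌉ = 1 − 1 = 0
n=3: ⌈(4·9)/52⌉ − ⌈(3·9)/52⌉ = ⌈36/52⌉ − ⌈27/52⌉ = 1 − 1 = 0
n=4: ⌈(5·9)/52⌉ − ⌈(4·9)/52⌉ = ⌈45/52⌉ − ⌈36/52⌉ = 1 − 1 = 0
n=5: ⌈(6·9)/52⌉ − ⌈(5·9)/52⌉ = ⌈54/52⌉ − ⌈45/52⌉ = 2 − 1 = 1
n=6: ⌈(7·9)/52⌉ − ⌈(6·9)/52⌉ = ⌈63/52⌉ − ⌈54/52⌉ = 2 − 2 = 0
n=7: ⌈(8·9)/52⌉ − ⌈(7·9)/52⌉ = ⌈72/52⌉ − ⌈63/52⌉ = 2 − 2 = 0
n=8: ⌈(9·9)/52⌉ − ⌈(8·9)/52⌉ = ⌈81/52⌉ − ⌈72/52⌉ = 2 − 2 = 0
n=9: ⌈(10·9)/52⌉ − ⌈(9·9)/52⌉ = ⌈90/52⌉ − ⌈81/52⌉ = 2 − 2 = 0
n=10: ⌈(11·9)/52⌉ − ⌈(10·9)/52⌉ = ⌈99/52⌉ − ⌈90/52⌉ = 2 − 2 = 0
n=11: ⌈(12·9)/52⌉ − ⌈(11·9)/52⌉ = ⌈108/52⌉ − ⌈99/52⌉ = 3 − 2 = 1
n=12: ⌈(13·9)/52⌉ − ⌈(12·9)/52⌉ = ⌈117/52⌉ − ⌈108/52⌉ = 3 − 3 = 0
n=13: ⌈(14·9)/52⌉ − ⌈(13·9)/52⌉ = ⌈126/52⌉ − ⌈117/52⌉ = 3 − 3 = 0
n=14: ⌈(15·9)/52⌉ − ⌈(14·9)/52⌉ = ⌈135/52⌉ − ⌈126/52⌉ = 3 − 3 = 0
n=15: ⌈(16·9)/52⌉ − ⌈(15·9)/52⌉ = ⌈144/52⌉ − ⌈135/52⌉ = 3 − 3 = 0
n=16: ⌈(17·9)/52⌉ − ⌈(16·9)/52⌉ = ⌈153/52⌉ − ⌈144/52⌉ = 3 − 3 = 0
n=17: ⌈(18·9)/52⌉ − ⌈(17·9)/52⌉ = ⌈162/52⌉ − ⌈153/52⌉ = 4 − 3 = 1
n=18: ⌈(19·9)/52⌉ − ⌈(18·9)/52⌉ = ⌈171/52⌉ − ⌈162/52⌉ = 4 − 4 = 0
n=19: ⌈(20·9)/52⌉ − ⌈(19·9)/52⌉ = ⌈180/52⌉ − ⌈171/52⌉ = 4 − 4 = 0
n=20: ⌈(21·9)/52⌉ − ⌈(20·9)/52⌉ = ⌈189/52⌉ − ⌈180/52⌉ = 4 − 4 = 0
n=21: ⌈(22·9)/52⌉ − ⌈(21·9)/52⌉ = ⌈198/52⌉ − ⌈189/52⌉ = 4 − 4 = 0
n=22: ⌈(23·9)/52⌉ − ⌈(22·9)/52⌉ = ⌈207/52⌉ − ⌈198/52⌉ = 4 − 4 = 0
n=23: ⌈(24·9)/52⌉ − ⌈(23·9)/52⌉ = ⌈216/52⌉ − ⌈207/52⌉ = 5 − 4 = 1
n=24: ⌈(25·9)/52⌉ − ⌈(24·9)/52⌉ = ⌈225/52⌉ − ⌈216/52⌉ = 5 − 5 = 0
n=25: ⌈(26·9)/52⌉ − ⌈(25·9)/52⌉ = ⌈234/52⌉ − ⌈225/52⌉ = 5 − 5 = 0
n=26: ⌈(27·9)/52⌉ − ⌈(26·9)/52⌉ = ⌈243/52⌉ − ⌈234/52⌉ = 5 − 5 = 0
n=27: ⌈(28·9)/52⌉ − ⌈(27·9)/52⌉ = ⌈252/52⌉ − ⌈243/52⌉ = 5 − 5 = 0
n=28: ⌈(29·9)/52⌉ − ⌈(28·9)/52⌉ = ⌈261/52⌉ − ⌈252/52⌉ = 6 − 5 = 1
n=29: ⌈(30·9)/52⌉ − ⌈(29·9)/52⌉ = ⌈270/52⌉ − ⌈261/52⌉ = 6 − 6 = 0
n=30: ⌈(31·9)/52⌉ − ⌈(30·9)/52⌉ = ⌈279/52⌉ − ⌈270/52⌉ = 6 − 6 = 0
n=31: ⌈(32·9)/52⌉ − ⌈(31·9)/52⌉ = ⌈288/52⌉ − ⌈279/52⌉ = 6 − 6 = 0
n=32: ⌈(33·9)/52⌉ − ⌈(32·9)/52⌉ = ⌈297/52⌉ − ⌈288/52⌉ = 6 − 6 = 0
n=33: ⌈(34·9)/52⌉ − ⌈(33·9)/52⌉ = ⌈306/52⌉ − ⌈297/52⌉ = 6 − 6 = 0
n=34: ⌈(35·9)/52⌉ − ⌈(34·9)/52⌉ = ⌈315/52⌉ − ⌈306/52⌉ = 7 − 6 = 1
n=35: ⌈(36·9)/52⌉ − ⌈(35·9)/52⌉ = ⌈324/52⌉ − ⌈315/52⌉ = 7 − 7 = 0
n=36: ⌈(37·9)/52⌉ − ⌈(36·9)/52⌉ = ⌈333/52⌉ − ⌈324/52⌉ = 7 − 7 = 0
n=37: ⌈(38·9)/52⌉ − ⌈(37·9)/52⌉ = ⌈342/52⌉ − ⌈333/52⌉ = 7 − 7 = 0
n=38: ⌈(39·9)/52⌉ − ⌈(38·9)/52⌉ = ⌈351/52⌉ − ⌈342/52⌉ = 7 − 7 = 0
n=39: ⌈(40·9)/52⌉ − ⌈(39·9)/52⌉ = ⌈360/52⌉ − ⌈351/52⌉ = 7 − 7 = 0
n=40: ⌈(41·9)/52⌉ − ⌈(40·9)/52⌉ = ⌈369/52⌉ − ⌈360/52⌉ = 8 − 7 = 1
n=41: ⌈(42·9)/52⌉ − ⌈(41·9)/52⌉ = ⌈378/52⌉ − ⌈369/52⌉ = 8 − 8 = 0
n=42: ⌈(43·9)/52⌉ − ⌈(42·9)/52⌉ = ⌈387/52⌉ − ⌈378/52⌉ = 8 − 8 = 0
n=43: ⌈(44·9)/52⌉ − ⌈(43·9)/52⌉ = ⌈396/52⌉ − ⌈387/52⌉ = 8 − 8 = 0
n=44: ⌈(45·9)/52⌉ − ⌈(44·9)/52⌉ = ⌈405/52⌉ − ⌈396/52⌉ = 8 − 8 = 0
n=45: ⌈(46·9)/52⌉ − ⌈(45·9)/52⌉ = ⌈414/52⌉ − ⌈405/52⌉ = 8 − 8 = 0
n=46: ⌈(47·9)/52⌉ − ⌈(46·9)/52⌉ = ⌈423/52⌉ − ⌈414/52⌉ = 9 − 8 = 1
n=47: ⌈(48·9)/52⌉ − ⌈(47·9)/52⌉ = ⌈432/52⌉ − ⌈423/52⌉ = 9 − 9 = 0
n=48: ⌈(49·9)/52⌉ − ⌈(48·9)/52⌉ = ⌈441/52⌉ − ⌈432/52⌉ = 9 − 9 = 0
n=49: ⌈(50·9)/52⌉ − ⌈(49·9)/52⌉ = ⌈450/52⌉ − ⌈441/52⌉ = 9 − 9 = 0
n=50: ⌈(51·9)/52⌉ − ⌈(50·9)/52⌉ = ⌈459/52⌉ − ⌈450/52⌉ = 9 − 9 = 0
n=51: ⌈(52·9)/52⌉ − ⌈(51·9)/52⌉ = ⌈468/52⌉ − ⌈459/52⌉ = 9 − 9 = 0
n=52: ⌈(53·9)/52⌉ − ⌈(52·9)/52⌉ = ⌈477/52⌉ − ⌈468/52⌉ = 10 − 9 = 1
n=53: ⌈(54·9)/52⌉ − ⌈(53·9)/52⌉ = ⌈486/52⌉ − ⌈477/52⌉ = 10 − 10 = 0
n=54: ⌈(55·9)/52⌉ − ⌈(54·9)/52⌉ = ⌈495/52⌉ − ⌈486/52⌉ = 10 − 10 = 0
n=55: ⌈(56·9)/52⌉ − ⌈(55·9)/52⌉ = ⌈504/52⌉ − ⌈495/52⌉ = 10 − 10 = 0
n=56: ⌈(57·9)/52⌉ − ⌈(56·9)/52⌉ = ⌈513/52⌉ − ⌈504/52⌉ = 10 − 10 = 0
n=57: ⌈(58·9)/52⌉ − ⌈(57·9)/52⌉ = ⌈522/52⌉ − ⌈513/52⌉ = 11 − 10 = 1
n=58: ⌈(59·9)/52⌉ − ⌈(58·9)/52⌉ = ⌈531/52⌉ − ⌈522/52⌉ = 11 − 11 = 0
n=59: ⌈(60·9)/52⌉ − ⌈(59·9)/52⌉ = ⌈540/52⌉ − ⌈531/52⌉ = 11 − 11 = 0
n=60: ⌈(61·9)/52⌉ − ⌈(60·9)/52⌉ = ⌈549/52⌉ − ⌈540/52⌉ = 11 − 11 = 0
n=61: ⌈(62·9)/52⌉ − ⌈(61·9)/52⌉ = ⌈558/52⌉ − ⌈549/52⌉ = 11 − 11 = 0
n=62: ⌈(63·9)/52⌉ − ⌈(62·9)/52⌉ = ⌈567/52⌉ − ⌈558/52⌉ = 11 − 11 = 0
n=63: ⌈(64·9)/52⌉ − ⌈(63·9)/52⌉ = ⌈576/52⌉ − ⌈567/52⌉ = 12 − 11 = 1
n=64: ⌈(65·9)/52⌉ − ⌈(64·9)/52⌉ = ⌈585/52⌉ − ⌈576/52⌉ = 12 − 12 = 0
n=65: ⌈(66·9)/52⌉ − ⌈(65·9)/52⌉ = ⌈594/52⌉ − ⌈585/52⌉ = 12 − 12 = 0
n=66: ⌈(67·9)/52⌉ − ⌈(66·9)/52⌉ = ⌈603/52⌉ − ⌈594/52⌉ = 12 − 12 = 0
n=67: ⌈(68·9)/52⌉ − ⌈(67·9)/52⌉ = ⌈612/52⌉ − ⌈603/52⌉ = 12 − 12 = 0
n=68: ⌈(69·9)/52⌉ − ⌈(68·9)/52⌉ = ⌈621/52⌉ − ⌈612/52⌉ = 12 − 12 = 0
n=69: ⌈(70·9)/52⌉ − ⌈(69·9)/52⌉ = ⌈630/52⌉ − ⌈621/52⌉ = 13 − 12 = 1
n=70: ⌈(71·9)/52⌉ − ⌈(70·9)/52⌉ = ⌈639/52⌉ − ⌈630/52⌉ = 13 − 13 = 0
n=71: ⌈(72·9)/52⌉ − ⌈(71·9)/52⌉ = ⌈648/52⌉ − ⌈639/52⌉ = 13 − 13 = 0
n=72: ⌈(73·9)/52⌉ − ⌈(72·9)/52⌉ = ⌈657/52⌉ − ⌈648/52⌉ = 13 − 13 = 0
n=73: ⌈(74·9)/52⌉ − ⌈(73·9)/52⌉ = ⌈666/52⌉ − ⌈657/52⌉ = 13 − 13 = 0
n=74: ⌈(75·9)/52⌉ − ⌈(74·9)/52⌉ = ⌈675/52⌉ − ⌈666/52⌉ = 13 − 13 = 0
n=75: ⌈(76·9)/52⌉ − ⌈(75·9)/52⌉ = ⌈684/52⌉ − ⌈675/52⌉ = 14 − 13 = 1
n=76: ⌈(77·9)/52⌉ − ⌈(76·9)/52⌉ = ⌈693/52⌉ − ⌈684/52⌉ = 14 − 14 = 0
n=77: ⌈(78·9)/52⌉ − ⌈(77·9)/52⌉ = ⌈702/52⌉ − ⌈693/52⌉ = 14 − 14 = 0
n=78: ⌈(79·9)/52⌉ − ⌈(78·9)/52⌉ = ⌈711/52⌉ − ⌈702/52⌉ = 14 − 14 = 0
n=79: ⌈(80·9)/52⌉ − ⌈(79·9)/52⌉ = ⌈720/52⌉ − ⌈711/52⌉ = 14 − 14 = 0
n=80: ⌈(81·9)/52⌉ − ⌈(80·9)/52⌉ = ⌈729/52⌉ − ⌈720/52⌉ = 15 − 14 = 1
n=81: ⌈(82·9)/52⌉ − ⌈(81·9)/52⌉ = ⌈738/52⌉ − ⌈729/52⌉ = 15 − 15 = 0
n=82: ⌈(83·9)/52⌉ − ⌈(82·9)/52⌉ = ⌈747/52⌉ − ⌈738/52⌉ = 15 − 15 = 0
n=83: ⌈(84·9)/52⌉ − ⌈(83·9)/52⌉ = ⌈756/52⌉ − ⌈747/52⌉ = 15 − 15 = 0
n=84: ⌈(85·9)/52⌉ − ⌈(84·9)/52⌉ = ⌈765/52⌉ − ⌈756/52⌉ = 15 − 15 = 0
n=85: ⌈(86·9)/52⌉ − ⌈(85·9)/52⌉ = ⌈774/52⌉ − ⌈765/52⌉ = 15 − 15 = 0
n=86: ⌈(87·9)/52⌉ − ⌈(86·9)/52⌉ = ⌈783/52⌉ − ⌈774/52⌉ = 16 − 15 = 1
n=87: ⌈(88·9)/52⌉ − ⌈(87·9)/52⌉ = ⌈792/52⌉ − ⌈783/52⌉ = 16 − 16 = 0
n=88: ⌈(89·9)/52⌉ − ⌈(88·9)/52⌉ = ⌈801/52⌉ − ⌈792/52⌉ = 16 − 16 = 0
n=89: ⌈(90·9)/52⌉ − ⌈(89·9)/52⌉ = ⌈810/52⌉ − ⌈801/52⌉ = 16 − 16 = 0
n=90: ⌈(91·9)/52⌉ − ⌈(90·9)/52⌉ = ⌈819/52⌉ − ⌈810/52⌉ = 16 − 16 = 0
n=91: ⌈(92·9)/52⌉ − ⌈(91·9)/52⌉ = ⌈828/52⌉ − ⌈819/52⌉ = 16 − 16 = 0
n=92: ⌈(93·9)/52⌉ − ⌈(92·9)/52⌉ = ⌈837/52⌉ − ⌈828/52⌉ = 17 − 16 = 1
n=93: ⌈(94·9)/52⌉ − ⌈(93·9)/52⌉ = ⌈846/52⌉ − ⌈837/52⌉ = 17 − 17 = 0
n=94: ⌈(95·9)/52⌉ − ⌈(94·9)/52⌉ = ⌈855/52⌉ − ⌈846/52⌉ = 17 − 17 = 0
n=95: ⌈(96·9)/52⌉ − ⌈(95·9)/52⌉ = ⌈864/52⌉ − ⌈855/52⌉ = 17 − 17 = 0
n=96: ⌈(97·9)/52⌉ − ⌈(96·9)/52⌉ = ⌈873/52⌉ − ⌈864/52⌉ = 17 − 17 = 0
n=97: ⌈(98·9)/52⌉ − ⌈(97·9)/52⌉ = ⌈882/52⌉ − ⌈873/52⌉ = 17 − 17 = 0
n=98: ⌈(99·9)/52⌉ − ⌈(98·9)/52⌉ = ⌈891/52⌉ − ⌈882/52⌉ = 18 − 17 = 1
n=99: ⌈(100·9)/52⌉ − ⌈(99·9)/52⌉ = ⌈900/52⌉ − ⌈891/52⌉ = 18 − 18 = 0
n=100: ⌈(101·9)/52⌉ − ⌈(100·9)/52⌉ = ⌈909/52⌉ − ⌈900/52⌉ = 18 − 18 = 0
n=101: ⌈(102·9)/52⌉ − ⌈(101·9)/52⌉ = ⌈918/52⌉ − ⌈909/52⌉ = 18 − 18 = 0
n=102: ⌈(103·9)/52⌉ − ⌈(102·9)/52⌉ = ⌈927/52⌉ − ⌈918/52⌉ = 18 − 18 = 0
n=103: ⌈(104·9)/52⌉ − ⌈(103·9)/52⌉ = ⌈936/52⌉ − ⌈927/52⌉ = 18 − 18 = 0
n=104: ⌈(105·9)/52⌉ − ⌈(104·9)/52⌉ = ⌈945/52⌉ − ⌈936/52⌉ = 19 − 18 = 1
n=105: ⌈(106·9)/52⌉ − ⌈(105·9)/52⌉ = ⌈954/52⌉ − ⌈945/52⌉ = 19 − 19 = 0
n=106: ⌈(107·9)/52⌉ − ⌈(106·9)/52⌉ = ⌈963/52⌉ − ⌈954/52⌉ = 19 − 19 = 0
n=107: ⌈(108·9)/52⌉ − ⌈(107·9)/52⌉ = ⌈972/52⌉ − ⌈963/52⌉ = 19 − 19 = 0
n=108: ⌈(109·9)/52⌉ − ⌈(108·9)/52⌉ = ⌈981/52⌉ − ⌈972/52⌉ = 19 − 19 = 0
n=109: ⌈(110·9)/52⌉ − ⌈(109·9)/52⌉ = ⌈990/52⌉ − ⌈981/52⌉ = 20 − 19 = 1
n=110: ⌈(111·9)/52⌉ − ⌈(110·9)/52⌉ = ⌈999/52⌉ − ⌈990/52⌉ = 20 − 20 = 0
n=111: ⌈(112·9)/52⌉ − ⌈(111·9)/52⌉ = ⌈1008/52⌉ − ⌈999/52⌉ = 20 − 20 = 0
n=112: ⌈(113·9)/52⌉ − ⌈(112·9)/52⌉ = ⌈1017/52⌉ − ⌈1008/52⌉ = 20 − 20 = 0
n=113: ⌈(114·9)/52⌉ − ⌈(113·9)/52⌉ = ⌈1026/52⌉ − ⌈1017/52⌉ = 20 − 20 = 0
n=114: ⌈(115·9)/52⌉ − ⌈(114·9)/52⌉ = ⌈1035/52⌉ − ⌈1026/52⌉ = 20 − 20 = 0
n=115: ⌈(116·9)/52⌉ − ⌈(115·9)/52⌉ = ⌈1044/52⌉ − ⌈1035/52⌉ = 21 − 20 = 1


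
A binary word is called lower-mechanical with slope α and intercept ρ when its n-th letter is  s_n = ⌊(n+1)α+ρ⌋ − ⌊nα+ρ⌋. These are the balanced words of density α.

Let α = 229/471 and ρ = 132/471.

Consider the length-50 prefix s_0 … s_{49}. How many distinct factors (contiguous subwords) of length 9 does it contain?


10

t_n = ⌊(n·229+132)/471⌋ for n = 0 … 50:
  n=0…9: ⌊132/471⌋=0 ⌊361/471⌋=0 ⌊590/471⌋=1 ⌊819/471⌋=1 ⌊1048/471⌋=2 ⌊1277/471⌋=2 ⌊1506/471⌋=3 ⌊1735/471⌋=3 ⌊1964/471⌋=4 ⌊2193/471⌋=4
  n=10…19: ⌊2422/471⌋=5 ⌊2651/471⌋=5 ⌊2880/471⌋=6 ⌊3109/471⌋=6 ⌊3338/471⌋=7 ⌊3567/471⌋=7 ⌊3796/471⌋=8 ⌊4025/471⌋=8 ⌊4254/471⌋=9 ⌊4483/471⌋=9
  n=20…29: ⌊4712/471⌋=10 ⌊4941/471⌋=10 ⌊5170/471⌋=10 ⌊5399/471⌋=11 ⌊5628/471⌋=11 ⌊5857/471⌋=12 ⌊6086/471⌋=12 ⌊6315/471⌋=13 ⌊6544/471⌋=13 ⌊6773/471⌋=14
  n=30…39: ⌊7002/471⌋=14 ⌊7231/471⌋=15 ⌊7460/471⌋=15 ⌊7689/471⌋=16 ⌊7918/471⌋=16 ⌊8147/471⌋=17 ⌊8376/471⌋=17 ⌊8605/471⌋=18 ⌊8834/471⌋=18 ⌊9063/471⌋=19
  n=40…49: ⌊9292/471⌋=19 ⌊9521/471⌋=20 ⌊9750/471⌋=20 ⌊9979/471⌋=21 ⌊10208/471⌋=21 ⌊10437/471⌋=22 ⌊10666/471⌋=22 ⌊10895/471⌋=23 ⌊11124/471⌋=23 ⌊11353/471⌋=24
  n=50: ⌊11582/471⌋=24
s_n = t_(n+1) − t_n for n = 0 … 49 gives
prefix = 01010101010101010101001010101010101010101010101010
slide a length-9 window over [0..8] … [41..49] (42 windows); first occurrence of each distinct factor:
  [  0..  8] 010101010
  [  1..  9] 101010101
  [ 13.. 21] 101010100
  [ 14.. 22] 010101001
  [ 15.. 23] 101010010
  [ 16.. 24] 010100101
  [ 17.. 25] 101001010
  [ 18.. 26] 010010101
  [ 19.. 27] 100101010
  [ 20.. 28] 001010101
  (the other 32 windows repeat one of these)
distinct factors: {001010101, 010010101, 010100101, 010101001, 010101010, 100101010, 101001010, 101010010, 101010100, 101010101}
count = 10  (Sturmian bound for length 9 is 10)


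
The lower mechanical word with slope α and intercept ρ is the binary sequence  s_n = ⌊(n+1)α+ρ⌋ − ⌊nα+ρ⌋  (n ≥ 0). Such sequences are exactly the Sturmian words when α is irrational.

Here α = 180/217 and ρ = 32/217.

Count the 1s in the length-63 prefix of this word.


52

#1s = Σ_{n=0}^{62} s_n = Σ_{n=0}^{62} (⌊(n+1)α+ρ⌋ − ⌊nα+ρ⌋)
the sum telescopes: every ⌊nα+ρ⌋ with 0 < n < 63 appears once with + and once with −, leaving ⌊63α+ρ⌋ − ⌊0·α+ρ⌋
63α + ρ = (63·180 + 32) / 217 = 11372/217
ρ = 32/217
⌊11372/217⌋ = 52,  ⌊32/217⌋ = 0
#1s = 52 − 0 = 52


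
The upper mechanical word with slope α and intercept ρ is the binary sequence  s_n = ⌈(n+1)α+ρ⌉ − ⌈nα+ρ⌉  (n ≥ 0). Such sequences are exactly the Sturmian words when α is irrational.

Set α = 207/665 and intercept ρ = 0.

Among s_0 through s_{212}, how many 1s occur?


#1s = Σ_{n=0}^{212} s_n = Σ_{n=0}^{212} (⌈(n+1)α+ρ⌉ − ⌈nα+ρ⌉)
the sum telescopes: every ⌈nα+ρ⌉ with 0 < n < 213 appears once with + and once with −, leaving ⌈213α+ρ⌉ − ⌈0·α+ρ⌉
213α + ρ = (213·207) / 665 = 44091/665
ρ = 0/665
⌈44091/665⌉ = 67,  ⌈0/665⌉ = 0
#1s = 67 − 0 = 67

67


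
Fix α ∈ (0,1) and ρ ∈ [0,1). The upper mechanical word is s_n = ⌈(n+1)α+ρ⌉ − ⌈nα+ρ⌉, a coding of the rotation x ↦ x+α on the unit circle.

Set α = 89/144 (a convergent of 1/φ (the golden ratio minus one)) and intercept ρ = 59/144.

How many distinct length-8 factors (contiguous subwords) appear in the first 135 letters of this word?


t_n = ⌈(n·89+59)/144⌉ for n = 0 … 135:
  n=0…9: ⌈59/144⌉=1 ⌈148/144⌉=2 ⌈237/144⌉=2 ⌈326/144⌉=3 ⌈415/144⌉=3 ⌈504/144⌉=4 ⌈593/144⌉=5 ⌈682/144⌉=5 ⌈771/144⌉=6 ⌈860/144⌉=6
  n=10…19: ⌈949/144⌉=7 ⌈1038/144⌉=8 ⌈1127/144⌉=8 ⌈1216/144⌉=9 ⌈1305/144⌉=10 ⌈1394/144⌉=10 ⌈1483/144⌉=11 ⌈1572/144⌉=11 ⌈1661/144⌉=12 ⌈1750/144⌉=13
  n=20…29: ⌈1839/144⌉=13 ⌈1928/144⌉=14 ⌈2017/144⌉=15 ⌈2106/144⌉=15 ⌈2195/144⌉=16 ⌈2284/144⌉=16 ⌈2373/144⌉=17 ⌈2462/144⌉=18 ⌈2551/144⌉=18 ⌈2640/144⌉=19
  n=30…39: ⌈2729/144⌉=19 ⌈2818/144⌉=20 ⌈2907/144⌉=21 ⌈2996/144⌉=21 ⌈3085/144⌉=22 ⌈3174/144⌉=23 ⌈3263/144⌉=23 ⌈3352/144⌉=24 ⌈3441/144⌉=24 ⌈3530/144⌉=25
  n=40…49: ⌈3619/144⌉=26 ⌈3708/144⌉=26 ⌈3797/144⌉=27 ⌈3886/144⌉=27 ⌈3975/144⌉=28 ⌈4064/144⌉=29 ⌈4153/144⌉=29 ⌈4242/144⌉=30 ⌈4331/144⌉=31 ⌈4420/144⌉=31
  n=50…59: ⌈4509/144⌉=32 ⌈4598/144⌉=32 ⌈4687/144⌉=33 ⌈4776/144⌉=34 ⌈4865/144⌉=34 ⌈4954/144⌉=35 ⌈5043/144⌉=36 ⌈5132/144⌉=36 ⌈5221/144⌉=37 ⌈5310/144⌉=37
  n=60…69: ⌈5399/144⌉=38 ⌈5488/144⌉=39 ⌈5577/144⌉=39 ⌈5666/144⌉=40 ⌈5755/144⌉=40 ⌈5844/144⌉=41 ⌈5933/144⌉=42 ⌈6022/144⌉=42 ⌈6111/144⌉=43 ⌈6200/144⌉=44
  n=70…79: ⌈6289/144⌉=44 ⌈6378/144⌉=45 ⌈6467/144⌉=45 ⌈6556/144⌉=46 ⌈6645/144⌉=47 ⌈6734/144⌉=47 ⌈6823/144⌉=48 ⌈6912/144⌉=48 ⌈7001/144⌉=49 ⌈7090/144⌉=50
  n=80…89: ⌈7179/144⌉=50 ⌈7268/144⌉=51 ⌈7357/144⌉=52 ⌈7446/144⌉=52 ⌈7535/144⌉=53 ⌈7624/144⌉=53 ⌈7713/144⌉=54 ⌈7802/144⌉=55 ⌈7891/144⌉=55 ⌈7980/144⌉=56
  n=90…99: ⌈8069/144⌉=57 ⌈8158/144⌉=57 ⌈8247/144⌉=58 ⌈8336/144⌉=58 ⌈8425/144⌉=59 ⌈8514/144⌉=60 ⌈8603/144⌉=60 ⌈8692/144⌉=61 ⌈8781/144⌉=61 ⌈8870/144⌉=62
  n=100…109: ⌈8959/144⌉=63 ⌈9048/144⌉=63 ⌈9137/144⌉=64 ⌈9226/144⌉=65 ⌈9315/144⌉=65 ⌈9404/144⌉=66 ⌈9493/144⌉=66 ⌈9582/144⌉=67 ⌈9671/144⌉=68 ⌈9760/144⌉=68
  n=110…119: ⌈9849/144⌉=69 ⌈9938/144⌉=70 ⌈10027/144⌉=70 ⌈10116/144⌉=71 ⌈10205/144⌉=71 ⌈10294/144⌉=72 ⌈10383/144⌉=73 ⌈10472/144⌉=73 ⌈10561/144⌉=74 ⌈10650/144⌉=74
  n=120…129: ⌈10739/144⌉=75 ⌈10828/144⌉=76 ⌈10917/144⌉=76 ⌈11006/144⌉=77 ⌈11095/144⌉=78 ⌈11184/144⌉=78 ⌈11273/144⌉=79 ⌈11362/144⌉=79 ⌈11451/144⌉=80 ⌈11540/144⌉=81
  n=130…135: ⌈11629/144⌉=81 ⌈11718/144⌉=82 ⌈11807/144⌉=82 ⌈11896/144⌉=83 ⌈11985/144⌉=84 ⌈12074/144⌉=84
s_n = t_(n+1) − t_n for n = 0 … 134 gives
prefix = 101011010110110101101101011010110110101101011011010110110101101011011010110101101101011011010110101101101011011010110101101101011010110
slide a length-8 window over [0..7] … [127..134] (128 windows); first occurrence of each distinct factor:
  [  0..  7] 10101101
  [  1..  8] 01011010
  [  2..  9] 10110101
  [  3.. 10] 01101011
  [  4.. 11] 11010110
  [  6.. 13] 01011011
  [  7.. 14] 10110110
  [  8.. 15] 01101101
  [  9.. 16] 11011010
  (the other 119 windows repeat one of these)
distinct factors: {01011010, 01011011, 01101011, 01101101, 10101101, 10110101, 10110110, 11010110, 11011010}
count = 9  (Sturmian bound for length 8 is 9)

9


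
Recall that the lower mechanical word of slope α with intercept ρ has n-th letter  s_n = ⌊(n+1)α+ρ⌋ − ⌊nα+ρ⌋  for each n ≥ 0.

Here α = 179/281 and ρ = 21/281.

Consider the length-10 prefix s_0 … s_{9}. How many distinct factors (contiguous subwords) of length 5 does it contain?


t_n = ⌊(n·179+21)/281⌋ for n = 0 … 10:
  n=0…9: ⌊21/281⌋=0 ⌊200/281⌋=0 ⌊379/281⌋=1 ⌊558/281⌋=1 ⌊737/281⌋=2 ⌊916/281⌋=3 ⌊1095/281⌋=3 ⌊1274/281⌋=4 ⌊1453/281⌋=5 ⌊1632/281⌋=5
  n=10: ⌊1811/281⌋=6
s_n = t_(n+1) − t_n for n = 0 … 9 gives
prefix = 0101101101
slide a length-5 window over [0..4] … [5..9] (6 windows); first occurrence of each distinct factor:
  [  0..  4] 01011
  [  1..  5] 10110
  [  2..  6] 01101
  [  3..  7] 11011
  (the other 2 windows repeat one of these)
distinct factors: {01011, 01101, 10110, 11011}
count = 4  (Sturmian bound for length 5 is 6)

4


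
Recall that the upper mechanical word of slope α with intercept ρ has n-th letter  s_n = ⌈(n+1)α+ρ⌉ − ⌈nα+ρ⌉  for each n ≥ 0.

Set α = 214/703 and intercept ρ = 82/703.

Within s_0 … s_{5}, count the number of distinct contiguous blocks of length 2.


3

t_n = ⌈(n·214+82)/703⌉ for n = 0 … 6:
  n=0…6: ⌈82/703⌉=1 ⌈296/703⌉=1 ⌈510/703⌉=1 ⌈724/703⌉=2 ⌈938/703⌉=2 ⌈1152/703⌉=2 ⌈1366/703⌉=2
s_n = t_(n+1) − t_n for n = 0 … 5 gives
prefix = 001000
slide a length-2 window over [0..1] … [4..5] (5 windows); first occurrence of each distinct factor:
  [  0..  1] 00
  [  1..  2] 01
  [  2..  3] 10
  (the other 2 windows repeat one of these)
distinct factors: {00, 01, 10}
count = 3  (Sturmian bound for length 2 is 3)


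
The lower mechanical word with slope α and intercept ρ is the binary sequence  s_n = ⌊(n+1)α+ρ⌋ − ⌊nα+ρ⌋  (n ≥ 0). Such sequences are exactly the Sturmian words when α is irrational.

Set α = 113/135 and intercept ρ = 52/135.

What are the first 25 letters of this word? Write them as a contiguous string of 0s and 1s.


1101111101111101111101111

n=0: ⌊(1·113+52)/135⌋ − ⌊(0·113+52)/135⌋ = ⌊165/135⌋ − ⌊52/135⌋ = 1 − 0 = 1
n=1: ⌊(2·113+52)/135⌋ − ⌊(1·113+52)/135⌋ = ⌊278/135⌋ − ⌊165/135⌋ = 2 − 1 = 1
n=2: ⌊(3·113+52)/135⌋ − ⌊(2·113+52)/135⌋ = ⌊391/135⌋ − ⌊278/135⌋ = 2 − 2 = 0
n=3: ⌊(4·113+52)/135⌋ − ⌊(3·113+52)/135⌋ = ⌊504/135⌋ − ⌊391/135⌋ = 3 − 2 = 1
n=4: ⌊(5·113+52)/135⌋ − ⌊(4·113+52)/135⌋ = ⌊617/135⌋ − ⌊504/135⌋ = 4 − 3 = 1
n=5: ⌊(6·113+52)/135⌋ − ⌊(5·113+52)/135⌋ = ⌊730/135⌋ − ⌊617/135⌋ = 5 − 4 = 1
n=6: ⌊(7·113+52)/135⌋ − ⌊(6·113+52)/135⌋ = ⌊843/135⌋ − ⌊730/135⌋ = 6 − 5 = 1
n=7: ⌊(8·113+52)/135⌋ − ⌊(7·113+52)/135⌋ = ⌊956/135⌋ − ⌊843/135⌋ = 7 − 6 = 1
n=8: ⌊(9·113+52)/135⌋ − ⌊(8·113+52)/135⌋ = ⌊1069/135⌋ − ⌊956/135⌋ = 7 − 7 = 0
n=9: ⌊(10·113+52)/135⌋ − ⌊(9·113+52)/135⌋ = ⌊1182/135⌋ − ⌊1069/135⌋ = 8 − 7 = 1
n=10: ⌊(11·113+52)/135⌋ − ⌊(10·113+52)/135⌋ = ⌊1295/135⌋ − ⌊1182/135⌋ = 9 − 8 = 1
n=11: ⌊(12·113+52)/135⌋ − ⌊(11·113+52)/135⌋ = ⌊1408/135⌋ − ⌊1295/135⌋ = 10 − 9 = 1
n=12: ⌊(13·113+52)/135⌋ − ⌊(12·113+52)/135⌋ = ⌊1521/135⌋ − ⌊1408/135⌋ = 11 − 10 = 1
n=13: ⌊(14·113+52)/135⌋ − ⌊(13·113+52)/135⌋ = ⌊1634/135⌋ − ⌊1521/135⌋ = 12 − 11 = 1
n=14: ⌊(15·113+52)/135⌋ − ⌊(14·113+52)/135⌋ = ⌊1747/135⌋ − ⌊1634/135⌋ = 12 − 12 = 0
n=15: ⌊(16·113+52)/135⌋ − ⌊(15·113+52)/135⌋ = ⌊1860/135⌋ − ⌊1747/135⌋ = 13 − 12 = 1
n=16: ⌊(17·113+52)/135⌋ − ⌊(16·113+52)/135⌋ = ⌊1973/135⌋ − ⌊1860/135⌋ = 14 − 13 = 1
n=17: ⌊(18·113+52)/135⌋ − ⌊(17·113+52)/135⌋ = ⌊2086/135⌋ − ⌊1973/135⌋ = 15 − 14 = 1
n=18: ⌊(19·113+52)/135⌋ − ⌊(18·113+52)/135⌋ = ⌊2199/135⌋ − ⌊2086/135⌋ = 16 − 15 = 1
n=19: ⌊(20·113+52)/135⌋ − ⌊(19·113+52)/135⌋ = ⌊2312/135⌋ − ⌊2199/135⌋ = 17 − 16 = 1
n=20: ⌊(21·113+52)/135⌋ − ⌊(20·113+52)/135⌋ = ⌊2425/135⌋ − ⌊2312/135⌋ = 17 − 17 = 0
n=21: ⌊(22·113+52)/135⌋ − ⌊(21·113+52)/135⌋ = ⌊2538/135⌋ − ⌊2425/135⌋ = 18 − 17 = 1
n=22: ⌊(23·113+52)/135⌋ − ⌊(22·113+52)/135⌋ = ⌊2651/135⌋ − ⌊2538/135⌋ = 19 − 18 = 1
n=23: ⌊(24·113+52)/135⌋ − ⌊(23·113+52)/135⌋ = ⌊2764/135⌋ − ⌊2651/135⌋ = 20 − 19 = 1
n=24: ⌊(25·113+52)/135⌋ − ⌊(24·113+52)/135⌋ = ⌊2877/135⌋ − ⌊2764/135⌋ = 21 − 20 = 1


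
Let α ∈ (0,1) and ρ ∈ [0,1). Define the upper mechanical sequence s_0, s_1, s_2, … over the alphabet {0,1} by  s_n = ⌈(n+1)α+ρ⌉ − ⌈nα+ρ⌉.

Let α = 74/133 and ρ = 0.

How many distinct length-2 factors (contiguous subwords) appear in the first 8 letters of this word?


t_n = ⌈(n·74)/133⌉ for n = 0 … 8:
  n=0…8: ⌈0/133⌉=0 ⌈74/133⌉=1 ⌈148/133⌉=2 ⌈222/133⌉=2 ⌈296/133⌉=3 ⌈370/133⌉=3 ⌈444/133⌉=4 ⌈518/133⌉=4 ⌈592/133⌉=5
s_n = t_(n+1) − t_n for n = 0 … 7 gives
prefix = 11010101
slide a length-2 window over [0..1] … [6..7] (7 windows); first occurrence of each distinct factor:
  [  0..  1] 11
  [  1..  2] 10
  [  2..  3] 01
  (the other 4 windows repeat one of these)
distinct factors: {01, 10, 11}
count = 3  (Sturmian bound for length 2 is 3)

3


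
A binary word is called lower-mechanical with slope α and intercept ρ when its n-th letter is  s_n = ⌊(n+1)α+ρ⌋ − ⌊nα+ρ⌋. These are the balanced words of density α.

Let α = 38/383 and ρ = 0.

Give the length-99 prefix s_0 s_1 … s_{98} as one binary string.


n=0: ⌊(1·38)/383⌋ − ⌊(0·38)/383⌋ = ⌊38/383⌋ − ⌊0/383⌋ = 0 − 0 = 0
n=1: ⌊(2·38)/383⌋ − ⌊(1·38)/383⌋ = ⌊76/383⌋ − ⌊38/383⌋ = 0 − 0 = 0
n=2: ⌊(3·38)/383⌋ − ⌊(2·38)/383⌋ = ⌊114/383⌋ − ⌊76/383⌋ = 0 − 0 = 0
n=3: ⌊(4·38)/383⌋ − ⌊(3·38)/383⌋ = ⌊152/383⌋ − ⌊114/383⌋ = 0 − 0 = 0
n=4: ⌊(5·38)/383⌋ − ⌊(4·38)/383⌋ = ⌊190/383⌋ − ⌊152/383⌋ = 0 − 0 = 0
n=5: ⌊(6·38)/383⌋ − ⌊(5·38)/383⌋ = ⌊228/383⌋ − ⌊190/383⌋ = 0 − 0 = 0
n=6: ⌊(7·38)/383⌋ − ⌊(6·38)/383⌋ = ⌊266/383⌋ − ⌊228/383⌋ = 0 − 0 = 0
n=7: ⌊(8·38)/383⌋ − ⌊(7·38)/383⌋ = ⌊304/383⌋ − ⌊266/383⌋ = 0 − 0 = 0
n=8: ⌊(9·38)/383⌋ − ⌊(8·38)/383⌋ = ⌊342/383⌋ − ⌊304/383⌋ = 0 − 0 = 0
n=9: ⌊(10·38)/383⌋ − ⌊(9·38)/383⌋ = ⌊380/383⌋ − ⌊342/383⌋ = 0 − 0 = 0
n=10: ⌊(11·38)/383⌋ − ⌊(10·38)/383⌋ = ⌊418/383⌋ − ⌊380/383⌋ = 1 − 0 = 1
n=11: ⌊(12·38)/383⌋ − ⌊(11·38)/383⌋ = ⌊456/383⌋ − ⌊418/383⌋ = 1 − 1 = 0
n=12: ⌊(13·38)/383⌋ − ⌊(12·38)/383⌋ = ⌊494/383⌋ − ⌊456/383⌋ = 1 − 1 = 0
n=13: ⌊(14·38)/383⌋ − ⌊(13·38)/383⌋ = ⌊532/383⌋ − ⌊494/383⌋ = 1 − 1 = 0
n=14: ⌊(15·38)/383⌋ − ⌊(14·38)/383⌋ = ⌊570/383⌋ − ⌊532/383⌋ = 1 − 1 = 0
n=15: ⌊(16·38)/383⌋ − ⌊(15·38)/383⌋ = ⌊608/383⌋ − ⌊570/383⌋ = 1 − 1 = 0
n=16: ⌊(17·38)/383⌋ − ⌊(16·38)/383⌋ = ⌊646/383⌋ − ⌊608/383⌋ = 1 − 1 = 0
n=17: ⌊(18·38)/383⌋ − ⌊(17·38)/383⌋ = ⌊684/383⌋ − ⌊646/383⌋ = 1 − 1 = 0
n=18: ⌊(19·38)/383⌋ − ⌊(18·38)/383⌋ = ⌊722/383⌋ − ⌊684/383⌋ = 1 − 1 = 0
n=19: ⌊(20·38)/383⌋ − ⌊(19·38)/383⌋ = ⌊760/383⌋ − ⌊722/383⌋ = 1 − 1 = 0
n=20: ⌊(21·38)/383⌋ − ⌊(20·38)/383⌋ = ⌊798/383⌋ − ⌊760/383⌋ = 2 − 1 = 1
n=21: ⌊(22·38)/383⌋ − ⌊(21·38)/383⌋ = ⌊836/383⌋ − ⌊798/383⌋ = 2 − 2 = 0
n=22: ⌊(23·38)/383⌋ − ⌊(22·38)/383⌋ = ⌊874/383⌋ − ⌊836/383⌋ = 2 − 2 = 0
n=23: ⌊(24·38)/383⌋ − ⌊(23·38)/383⌋ = ⌊912/383⌋ − ⌊874/383⌋ = 2 − 2 = 0
n=24: ⌊(25·38)/383⌋ − ⌊(24·38)/383⌋ = ⌊950/383⌋ − ⌊912/383⌋ = 2 − 2 = 0
n=25: ⌊(26·38)/383⌋ − ⌊(25·38)/383⌋ = ⌊988/383⌋ − ⌊950/383⌋ = 2 − 2 = 0
n=26: ⌊(27·38)/383⌋ − ⌊(26·38)/383⌋ = ⌊1026/383⌋ − ⌊988/383⌋ = 2 − 2 = 0
n=27: ⌊(28·38)/383⌋ − ⌊(27·38)/383⌋ = ⌊1064/383⌋ − ⌊1026/383⌋ = 2 − 2 = 0
n=28: ⌊(29·38)/383⌋ − ⌊(28·38)/383⌋ = ⌊1102/383⌋ − ⌊1064/383⌋ = 2 − 2 = 0
n=29: ⌊(30·38)/383⌋ − ⌊(29·38)/383⌋ = ⌊1140/383⌋ − ⌊1102/383⌋ = 2 − 2 = 0
n=30: ⌊(31·38)/383⌋ − ⌊(30·38)/383⌋ = ⌊1178/383⌋ − ⌊1140/383⌋ = 3 − 2 = 1
n=31: ⌊(32·38)/383⌋ − ⌊(31·38)/383⌋ = ⌊1216/383⌋ − ⌊1178/383⌋ = 3 − 3 = 0
n=32: ⌊(33·38)/383⌋ − ⌊(32·38)/383⌋ = ⌊1254/383⌋ − ⌊1216/383⌋ = 3 − 3 = 0
n=33: ⌊(34·38)/383⌋ − ⌊(33·38)/383⌋ = ⌊1292/383⌋ − ⌊1254/383⌋ = 3 − 3 = 0
n=34: ⌊(35·38)/383⌋ − ⌊(34·38)/383⌋ = ⌊1330/383⌋ − ⌊1292/383⌋ = 3 − 3 = 0
n=35: ⌊(36·38)/383⌋ − ⌊(35·38)/383⌋ = ⌊1368/383⌋ − ⌊1330/383⌋ = 3 − 3 = 0
n=36: ⌊(37·38)/383⌋ − ⌊(36·38)/383⌋ = ⌊1406/383⌋ − ⌊1368/383⌋ = 3 − 3 = 0
n=37: ⌊(38·38)/383⌋ − ⌊(37·38)/383⌋ = ⌊1444/383⌋ − ⌊1406/383⌋ = 3 − 3 = 0
n=38: ⌊(39·38)/383⌋ − ⌊(38·38)/383⌋ = ⌊1482/383⌋ − ⌊1444/383⌋ = 3 − 3 = 0
n=39: ⌊(40·38)/383⌋ − ⌊(39·38)/383⌋ = ⌊1520/383⌋ − ⌊1482/383⌋ = 3 − 3 = 0
n=40: ⌊(41·38)/383⌋ − ⌊(40·38)/383⌋ = ⌊1558/383⌋ − ⌊1520/383⌋ = 4 − 3 = 1
n=41: ⌊(42·38)/383⌋ − ⌊(41·38)/383⌋ = ⌊1596/383⌋ − ⌊1558/383⌋ = 4 − 4 = 0
n=42: ⌊(43·38)/383⌋ − ⌊(42·38)/383⌋ = ⌊1634/383⌋ − ⌊1596/383⌋ = 4 − 4 = 0
n=43: ⌊(44·38)/383⌋ − ⌊(43·38)/383⌋ = ⌊1672/383⌋ − ⌊1634/383⌋ = 4 − 4 = 0
n=44: ⌊(45·38)/383⌋ − ⌊(44·38)/383⌋ = ⌊1710/383⌋ − ⌊1672/383⌋ = 4 − 4 = 0
n=45: ⌊(46·38)/383⌋ − ⌊(45·38)/383⌋ = ⌊1748/383⌋ − ⌊1710/383⌋ = 4 − 4 = 0
n=46: ⌊(47·38)/383⌋ − ⌊(46·38)/383⌋ = ⌊1786/383⌋ − ⌊1748/383⌋ = 4 − 4 = 0
n=47: ⌊(48·38)/383⌋ − ⌊(47·38)/383⌋ = ⌊1824/383⌋ − ⌊1786/383⌋ = 4 − 4 = 0
n=48: ⌊(49·38)/383⌋ − ⌊(48·38)/383⌋ = ⌊1862/383⌋ − ⌊1824/383⌋ = 4 − 4 = 0
n=49: ⌊(50·38)/383⌋ − ⌊(49·38)/383⌋ = ⌊1900/383⌋ − ⌊1862/383⌋ = 4 − 4 = 0
n=50: ⌊(51·38)/383⌋ − ⌊(50·38)/383⌋ = ⌊1938/383⌋ − ⌊1900/383⌋ = 5 − 4 = 1
n=51: ⌊(52·38)/383⌋ − ⌊(51·38)/383⌋ = ⌊1976/383⌋ − ⌊1938/383⌋ = 5 − 5 = 0
n=52: ⌊(53·38)/383⌋ − ⌊(52·38)/383⌋ = ⌊2014/383⌋ − ⌊1976/383⌋ = 5 − 5 = 0
n=53: ⌊(54·38)/383⌋ − ⌊(53·38)/383⌋ = ⌊2052/383⌋ − ⌊2014/383⌋ = 5 − 5 = 0
n=54: ⌊(55·38)/383⌋ − ⌊(54·38)/383⌋ = ⌊2090/383⌋ − ⌊2052/383⌋ = 5 − 5 = 0
n=55: ⌊(56·38)/383⌋ − ⌊(55·38)/383⌋ = ⌊2128/383⌋ − ⌊2090/383⌋ = 5 − 5 = 0
n=56: ⌊(57·38)/383⌋ − ⌊(56·38)/383⌋ = ⌊2166/383⌋ − ⌊2128/383⌋ = 5 − 5 = 0
n=57: ⌊(58·38)/383⌋ − ⌊(57·38)/383⌋ = ⌊2204/383⌋ − ⌊2166/383⌋ = 5 − 5 = 0
n=58: ⌊(59·38)/383⌋ − ⌊(58·38)/383⌋ = ⌊2242/383⌋ − ⌊2204/383⌋ = 5 − 5 = 0
n=59: ⌊(60·38)/383⌋ − ⌊(59·38)/383⌋ = ⌊2280/383⌋ − ⌊2242/383⌋ = 5 − 5 = 0
n=60: ⌊(61·38)/383⌋ − ⌊(60·38)/383⌋ = ⌊2318/383⌋ − ⌊2280/383⌋ = 6 − 5 = 1
n=61: ⌊(62·38)/383⌋ − ⌊(61·38)/383⌋ = ⌊2356/383⌋ − ⌊2318/383⌋ = 6 − 6 = 0
n=62: ⌊(63·38)/383⌋ − ⌊(62·38)/383⌋ = ⌊2394/383⌋ − ⌊2356/383⌋ = 6 − 6 = 0
n=63: ⌊(64·38)/383⌋ − ⌊(63·38)/383⌋ = ⌊2432/383⌋ − ⌊2394/383⌋ = 6 − 6 = 0
n=64: ⌊(65·38)/383⌋ − ⌊(64·38)/383⌋ = ⌊2470/383⌋ − ⌊2432/383⌋ = 6 − 6 = 0
n=65: ⌊(66·38)/383⌋ − ⌊(65·38)/383⌋ = ⌊2508/383⌋ − ⌊2470/383⌋ = 6 − 6 = 0
n=66: ⌊(67·38)/383⌋ − ⌊(66·38)/383⌋ = ⌊2546/383⌋ − ⌊2508/383⌋ = 6 − 6 = 0
n=67: ⌊(68·38)/383⌋ − ⌊(67·38)/383⌋ = ⌊2584/383⌋ − ⌊2546/383⌋ = 6 − 6 = 0
n=68: ⌊(69·38)/383⌋ − ⌊(68·38)/383⌋ = ⌊2622/383⌋ − ⌊2584/383⌋ = 6 − 6 = 0
n=69: ⌊(70·38)/383⌋ − ⌊(69·38)/383⌋ = ⌊2660/383⌋ − ⌊2622/383⌋ = 6 − 6 = 0
n=70: ⌊(71·38)/383⌋ − ⌊(70·38)/383⌋ = ⌊2698/383⌋ − ⌊2660/383⌋ = 7 − 6 = 1
n=71: ⌊(72·38)/383⌋ − ⌊(71·38)/383⌋ = ⌊2736/383⌋ − ⌊2698/383⌋ = 7 − 7 = 0
n=72: ⌊(73·38)/383⌋ − ⌊(72·38)/383⌋ = ⌊2774/383⌋ − ⌊2736/383⌋ = 7 − 7 = 0
n=73: ⌊(74·38)/383⌋ − ⌊(73·38)/383⌋ = ⌊2812/383⌋ − ⌊2774/383⌋ = 7 − 7 = 0
n=74: ⌊(75·38)/383⌋ − ⌊(74·38)/383⌋ = ⌊2850/383⌋ − ⌊2812/383⌋ = 7 − 7 = 0
n=75: ⌊(76·38)/383⌋ − ⌊(75·38)/383⌋ = ⌊2888/383⌋ − ⌊2850/383⌋ = 7 − 7 = 0
n=76: ⌊(77·38)/383⌋ − ⌊(76·38)/383⌋ = ⌊2926/383⌋ − ⌊2888/383⌋ = 7 − 7 = 0
n=77: ⌊(78·38)/383⌋ − ⌊(77·38)/383⌋ = ⌊2964/383⌋ − ⌊2926/383⌋ = 7 − 7 = 0
n=78: ⌊(79·38)/383⌋ − ⌊(78·38)/383⌋ = ⌊3002/383⌋ − ⌊2964/383⌋ = 7 − 7 = 0
n=79: ⌊(80·38)/383⌋ − ⌊(79·38)/383⌋ = ⌊3040/383⌋ − ⌊3002/383⌋ = 7 − 7 = 0
n=80: ⌊(81·38)/383⌋ − ⌊(80·38)/383⌋ = ⌊3078/383⌋ − ⌊3040/383⌋ = 8 − 7 = 1
n=81: ⌊(82·38)/383⌋ − ⌊(81·38)/383⌋ = ⌊3116/383⌋ − ⌊3078/383⌋ = 8 − 8 = 0
n=82: ⌊(83·38)/383⌋ − ⌊(82·38)/383⌋ = ⌊3154/383⌋ − ⌊3116/383⌋ = 8 − 8 = 0
n=83: ⌊(84·38)/383⌋ − ⌊(83·38)/383⌋ = ⌊3192/383⌋ − ⌊3154/383⌋ = 8 − 8 = 0
n=84: ⌊(85·38)/383⌋ − ⌊(84·38)/383⌋ = ⌊3230/383⌋ − ⌊3192/383⌋ = 8 − 8 = 0
n=85: ⌊(86·38)/383⌋ − ⌊(85·38)/383⌋ = ⌊3268/383⌋ − ⌊3230/383⌋ = 8 − 8 = 0
n=86: ⌊(87·38)/383⌋ − ⌊(86·38)/383⌋ = ⌊3306/383⌋ − ⌊3268/383⌋ = 8 − 8 = 0
n=87: ⌊(88·38)/383⌋ − ⌊(87·38)/383⌋ = ⌊3344/383⌋ − ⌊3306/383⌋ = 8 − 8 = 0
n=88: ⌊(89·38)/383⌋ − ⌊(88·38)/383⌋ = ⌊3382/383⌋ − ⌊3344/383⌋ = 8 − 8 = 0
n=89: ⌊(90·38)/383⌋ − ⌊(89·38)/383⌋ = ⌊3420/383⌋ − ⌊3382/383⌋ = 8 − 8 = 0
n=90: ⌊(91·38)/383⌋ − ⌊(90·38)/383⌋ = ⌊3458/383⌋ − ⌊3420/383⌋ = 9 − 8 = 1
n=91: ⌊(92·38)/383⌋ − ⌊(91·38)/383⌋ = ⌊3496/383⌋ − ⌊3458/383⌋ = 9 − 9 = 0
n=92: ⌊(93·38)/383⌋ − ⌊(92·38)/383⌋ = ⌊3534/383⌋ − ⌊3496/383⌋ = 9 − 9 = 0
n=93: ⌊(94·38)/383⌋ − ⌊(93·38)/383⌋ = ⌊3572/383⌋ − ⌊3534/383⌋ = 9 − 9 = 0
n=94: ⌊(95·38)/383⌋ − ⌊(94·38)/383⌋ = ⌊3610/383⌋ − ⌊3572/383⌋ = 9 − 9 = 0
n=95: ⌊(96·38)/383⌋ − ⌊(95·38)/383⌋ = ⌊3648/383⌋ − ⌊3610/383⌋ = 9 − 9 = 0
n=96: ⌊(97·38)/383⌋ − ⌊(96·38)/383⌋ = ⌊3686/383⌋ − ⌊3648/383⌋ = 9 − 9 = 0
n=97: ⌊(98·38)/383⌋ − ⌊(97·38)/383⌋ = ⌊3724/383⌋ − ⌊3686/383⌋ = 9 − 9 = 0
n=98: ⌊(99·38)/383⌋ − ⌊(98·38)/383⌋ = ⌊3762/383⌋ − ⌊3724/383⌋ = 9 − 9 = 0

000000000010000000001000000000100000000010000000001000000000100000000010000000001000000000100000000


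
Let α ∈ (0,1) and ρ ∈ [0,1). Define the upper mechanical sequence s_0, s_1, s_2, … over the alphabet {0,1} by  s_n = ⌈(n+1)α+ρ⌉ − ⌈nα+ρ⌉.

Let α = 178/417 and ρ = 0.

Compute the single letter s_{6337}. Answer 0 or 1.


(n+1)α + ρ = (6338·178) / 417 = 1128164/417
nα + ρ     = (6337·178) / 417 = 1127986/417
⌈1128164/417⌉ = 2706,  ⌈1127986/417⌉ = 2706
s_{6337} = 2706 − 2706 = 0

0


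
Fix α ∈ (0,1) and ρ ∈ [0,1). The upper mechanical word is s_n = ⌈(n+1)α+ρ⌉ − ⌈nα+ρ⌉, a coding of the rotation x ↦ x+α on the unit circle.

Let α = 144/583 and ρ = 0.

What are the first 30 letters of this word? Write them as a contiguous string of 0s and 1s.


n=0: ⌈(1·144)/583⌉ − ⌈(0·144)/583⌉ = ⌈144/583⌉ − ⌈0/583⌉ = 1 − 0 = 1
n=1: ⌈(2·144)/583⌉ − ⌈(1·144)/583⌉ = ⌈288/583⌉ − ⌈144/583⌉ = 1 − 1 = 0
n=2: ⌈(3·144)/583⌉ − ⌈(2·144)/583⌉ = ⌈432/583⌉ − ⌈288/583⌉ = 1 − 1 = 0
n=3: ⌈(4·144)/583⌉ − ⌈(3·144)/583⌉ = ⌈576/583⌉ − ⌈432/583⌉ = 1 − 1 = 0
n=4: ⌈(5·144)/583⌉ − ⌈(4·144)/583⌉ = ⌈720/583⌉ − ⌈576/583⌉ = 2 − 1 = 1
n=5: ⌈(6·144)/583⌉ − ⌈(5·144)/583⌉ = ⌈864/583⌉ − ⌈720/583⌉ = 2 − 2 = 0
n=6: ⌈(7·144)/583⌉ − ⌈(6·144)/583⌉ = ⌈1008/583⌉ − ⌈864/583⌉ = 2 − 2 = 0
n=7: ⌈(8·144)/583⌉ − ⌈(7·144)/583⌉ = ⌈1152/583⌉ − ⌈1008/583⌉ = 2 − 2 = 0
n=8: ⌈(9·144)/583⌉ − ⌈(8·144)/583⌉ = ⌈1296/583⌉ − ⌈1152/583⌉ = 3 − 2 = 1
n=9: ⌈(10·144)/583⌉ − ⌈(9·144)/583⌉ = ⌈1440/583⌉ − ⌈1296/583⌉ = 3 − 3 = 0
n=10: ⌈(11·144)/583⌉ − ⌈(10·144)/583⌉ = ⌈1584/583⌉ − ⌈1440/583⌉ = 3 − 3 = 0
n=11: ⌈(12·144)/583⌉ − ⌈(11·144)/583⌉ = ⌈1728/583⌉ − ⌈1584/583⌉ = 3 − 3 = 0
n=12: ⌈(13·144)/583⌉ − ⌈(12·144)/583⌉ = ⌈1872/583⌉ − ⌈1728/583⌉ = 4 − 3 = 1
n=13: ⌈(14·144)/583⌉ − ⌈(13·144)/583⌉ = ⌈2016/583⌉ − ⌈1872/583⌉ = 4 − 4 = 0
n=14: ⌈(15·144)/583⌉ − ⌈(14·144)/583⌉ = ⌈2160/583⌉ − ⌈2016/583⌉ = 4 − 4 = 0
n=15: ⌈(16·144)/583⌉ − ⌈(15·144)/583⌉ = ⌈2304/583⌉ − ⌈2160/583⌉ = 4 − 4 = 0
n=16: ⌈(17·144)/583⌉ − ⌈(16·144)/583⌉ = ⌈2448/583⌉ − ⌈2304/583⌉ = 5 − 4 = 1
n=17: ⌈(18·144)/583⌉ − ⌈(17·144)/583⌉ = ⌈2592/583⌉ − ⌈2448/583⌉ = 5 − 5 = 0
n=18: ⌈(19·144)/583⌉ − ⌈(18·144)/583⌉ = ⌈2736/583⌉ − ⌈2592/583⌉ = 5 − 5 = 0
n=19: ⌈(20·144)/583⌉ − ⌈(19·144)/583⌉ = ⌈2880/583⌉ − ⌈2736/583⌉ = 5 − 5 = 0
n=20: ⌈(21·144)/583⌉ − ⌈(20·144)/583⌉ = ⌈3024/583⌉ − ⌈2880/583⌉ = 6 − 5 = 1
n=21: ⌈(22·144)/583⌉ − ⌈(21·144)/583⌉ = ⌈3168/583⌉ − ⌈3024/583⌉ = 6 − 6 = 0
n=22: ⌈(23·144)/583⌉ − ⌈(22·144)/583⌉ = ⌈3312/583⌉ − ⌈3168/583⌉ = 6 − 6 = 0
n=23: ⌈(24·144)/583⌉ − ⌈(23·144)/583⌉ = ⌈3456/583⌉ − ⌈3312/583⌉ = 6 − 6 = 0
n=24: ⌈(25·144)/583⌉ − ⌈(24·144)/583⌉ = ⌈3600/583⌉ − ⌈3456/583⌉ = 7 − 6 = 1
n=25: ⌈(26·144)/583⌉ − ⌈(25·144)/583⌉ = ⌈3744/583⌉ − ⌈3600/583⌉ = 7 − 7 = 0
n=26: ⌈(27·144)/583⌉ − ⌈(26·144)/583⌉ = ⌈3888/583⌉ − ⌈3744/583⌉ = 7 − 7 = 0
n=27: ⌈(28·144)/583⌉ − ⌈(27·144)/583⌉ = ⌈4032/583⌉ − ⌈3888/583⌉ = 7 − 7 = 0
n=28: ⌈(29·144)/583⌉ − ⌈(28·144)/583⌉ = ⌈4176/583⌉ − ⌈4032/583⌉ = 8 − 7 = 1
n=29: ⌈(30·144)/583⌉ − ⌈(29·144)/583⌉ = ⌈4320/583⌉ − ⌈4176/583⌉ = 8 − 8 = 0

100010001000100010001000100010
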